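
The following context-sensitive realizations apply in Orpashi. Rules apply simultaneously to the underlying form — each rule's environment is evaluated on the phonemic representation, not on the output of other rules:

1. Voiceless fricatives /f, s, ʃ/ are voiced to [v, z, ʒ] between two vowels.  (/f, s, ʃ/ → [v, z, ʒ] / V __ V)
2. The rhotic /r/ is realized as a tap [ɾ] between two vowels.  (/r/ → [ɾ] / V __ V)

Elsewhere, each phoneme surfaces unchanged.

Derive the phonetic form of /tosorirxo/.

[tozoɾirxo]

/t/ stays [t].
/o/ (between /t/ and /s/): no rule targets it → [o].
/s/ (between /o/ and /o/) occurs between two vowels → [z] by rule 1.
/o/ (between /s/ and /r/): no rule targets it → [o].
/r/ — between /o/ and /i/, between two vowels — surfaces as [ɾ] (rule 2).
/i/ (between /r/ and /r/) is unaffected → [i].
/r/ (between /i/ and /x/): rule 2 targets it, but not between two vowels → unchanged [r].
/x/ — not in any rule's target class → [x].
/o/ (word-final): no rule targets it → [o].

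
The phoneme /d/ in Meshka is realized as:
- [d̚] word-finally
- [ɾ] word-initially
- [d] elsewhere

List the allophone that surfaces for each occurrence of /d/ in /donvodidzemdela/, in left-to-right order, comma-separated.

[ɾ], [d], [d], [d]

Occurrence 1 (position 1): word-initially → [ɾ].
Occurrence 2 (position 6): no conditioning environment matches → elsewhere allophone [d].
Occurrence 3 (position 8): no conditioning environment matches → elsewhere allophone [d].
Occurrence 4 (position 12): no conditioning environment matches → elsewhere allophone [d].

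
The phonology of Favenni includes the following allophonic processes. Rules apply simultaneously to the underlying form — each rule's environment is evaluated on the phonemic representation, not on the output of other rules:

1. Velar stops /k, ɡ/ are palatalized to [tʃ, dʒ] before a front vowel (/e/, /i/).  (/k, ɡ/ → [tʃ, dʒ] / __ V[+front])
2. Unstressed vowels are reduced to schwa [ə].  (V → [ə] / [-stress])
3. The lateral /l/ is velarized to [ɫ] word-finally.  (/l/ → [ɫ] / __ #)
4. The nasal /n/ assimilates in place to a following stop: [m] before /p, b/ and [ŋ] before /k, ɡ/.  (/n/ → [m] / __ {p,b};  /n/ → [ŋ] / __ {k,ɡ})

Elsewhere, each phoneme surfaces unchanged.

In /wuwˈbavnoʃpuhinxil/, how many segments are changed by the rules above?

Segments that undergo a rule: /u/ → [ə] (rule 2); /o/ → [ə] (rule 2); /u/ → [ə] (rule 2); /i/ → [ə] (rule 2); /i/ → [ə] (rule 2); /l/ → [ɫ] (rule 3).
All other segments surface unchanged.

6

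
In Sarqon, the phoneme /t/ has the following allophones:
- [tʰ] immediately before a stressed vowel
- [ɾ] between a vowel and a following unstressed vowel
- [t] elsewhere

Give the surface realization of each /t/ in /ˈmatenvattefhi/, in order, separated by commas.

[ɾ], [t], [t]

Occurrence 1 (position 3): between a vowel and an unstressed vowel → [ɾ].
Occurrence 2 (position 8): no conditioning environment matches → elsewhere allophone [t].
Occurrence 3 (position 9): no conditioning environment matches → elsewhere allophone [t].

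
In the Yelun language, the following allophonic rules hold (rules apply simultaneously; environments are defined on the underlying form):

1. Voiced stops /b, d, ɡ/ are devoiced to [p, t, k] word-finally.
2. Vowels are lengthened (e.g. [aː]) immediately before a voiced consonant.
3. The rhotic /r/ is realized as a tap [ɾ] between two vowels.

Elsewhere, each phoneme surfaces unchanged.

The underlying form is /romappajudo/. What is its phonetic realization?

/r/ (word-initial) fails the environment for rule 3, so it stays [r].
/o/ — between /r/ and /m/, before a voiced consonant — surfaces as [oː] (rule 2).
/a/ (between /m/ and /p/) is in the target of rule 2 but the environment (before a voiced consonant) is not met → [a].
/a/ (between /p/ and /j/) occurs before a voiced consonant → [aː] by rule 2.
/u/ (between /j/ and /d/) occurs before a voiced consonant → [uː] by rule 2.
/d/ (between /u/ and /o/) is in the target of rule 1 but the environment (word-finally) is not met → [d].
/o/ (word-final) fails the environment for rule 2, so it stays [o].

[roːmappaːjuːdo]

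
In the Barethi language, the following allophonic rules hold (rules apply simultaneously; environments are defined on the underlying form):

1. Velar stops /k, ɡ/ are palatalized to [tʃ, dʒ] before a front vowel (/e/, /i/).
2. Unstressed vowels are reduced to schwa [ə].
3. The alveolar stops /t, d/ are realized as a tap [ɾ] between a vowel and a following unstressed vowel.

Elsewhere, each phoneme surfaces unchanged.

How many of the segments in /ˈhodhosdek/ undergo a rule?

Segments that undergo a rule: /o/ → [ə] (rule 2); /e/ → [ə] (rule 2).
All other segments surface unchanged.

2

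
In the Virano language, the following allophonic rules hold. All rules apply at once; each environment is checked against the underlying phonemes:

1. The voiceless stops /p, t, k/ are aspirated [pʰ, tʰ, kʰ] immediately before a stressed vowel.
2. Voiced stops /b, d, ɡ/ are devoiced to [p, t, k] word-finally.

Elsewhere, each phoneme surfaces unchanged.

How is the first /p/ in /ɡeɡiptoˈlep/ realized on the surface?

/p/ (between /i/ and /t/) is in the target of rule 1 but the environment (immediately before a stressed vowel) is not met → [p].

[p]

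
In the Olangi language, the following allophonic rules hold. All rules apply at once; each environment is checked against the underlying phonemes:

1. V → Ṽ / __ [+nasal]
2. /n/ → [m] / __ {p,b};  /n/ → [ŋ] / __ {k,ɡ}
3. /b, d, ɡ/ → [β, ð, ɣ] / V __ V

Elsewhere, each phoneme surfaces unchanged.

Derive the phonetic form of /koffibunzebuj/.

[koffiβũnzeβuj]

/k/ — not in any rule's target class → [k].
/o/ (between /k/ and /f/) fails the environment for rule 1, so it stays [o].
/f/ stays [f].
/f/ (between /f/ and /i/): no rule targets it → [f].
/i/ (between /f/ and /b/): rule 1 targets it, but not before a nasal consonant → unchanged [i].
/b/ — between /i/ and /u/, between two vowels — surfaces as [β] (rule 3).
Rule 1 applies to /u/ (between /b/ and /n/: before a nasal consonant) → [ũ].
/n/ — between /u/ and /z/; rule 2 does not apply here → [n].
/z/ (between /n/ and /e/): no rule targets it → [z].
/e/ (between /z/ and /b/) fails the environment for rule 1, so it stays [e].
/b/ — between /e/ and /u/, between two vowels — surfaces as [β] (rule 3).
/u/ (between /b/ and /j/) fails the environment for rule 1, so it stays [u].
/j/ (word-final): no rule targets it → [j].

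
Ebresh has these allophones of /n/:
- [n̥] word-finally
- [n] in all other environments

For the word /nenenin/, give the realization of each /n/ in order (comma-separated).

[n], [n], [n], [n̥]

Occurrence 1 (position 1): no conditioning environment matches → elsewhere allophone [n].
Occurrence 2 (position 3): no conditioning environment matches → elsewhere allophone [n].
Occurrence 3 (position 5): no conditioning environment matches → elsewhere allophone [n].
Occurrence 4 (position 7): word-finally → [n̥].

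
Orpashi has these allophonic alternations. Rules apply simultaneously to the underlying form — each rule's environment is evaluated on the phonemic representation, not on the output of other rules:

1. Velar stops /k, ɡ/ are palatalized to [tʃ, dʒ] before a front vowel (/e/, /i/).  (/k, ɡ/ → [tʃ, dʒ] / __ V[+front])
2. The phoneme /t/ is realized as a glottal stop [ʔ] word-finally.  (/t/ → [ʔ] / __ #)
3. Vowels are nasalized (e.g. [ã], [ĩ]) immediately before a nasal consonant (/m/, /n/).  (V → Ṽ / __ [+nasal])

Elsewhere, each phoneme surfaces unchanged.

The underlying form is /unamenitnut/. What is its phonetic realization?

[ũnãmẽnitnuʔ]

/u/ (word-initial): before a nasal consonant, so rule 3 applies → [ũ].
/n/ (between /u/ and /a/): no rule targets it → [n].
/a/ (between /n/ and /m/) occurs before a nasal consonant → [ã] by rule 3.
/m/ (between /a/ and /e/): no rule targets it → [m].
/e/ meets the environment for rule 3 (before a nasal consonant) → [ẽ].
/n/ — not in any rule's target class → [n].
/i/ (between /n/ and /t/) is in the target of rule 3 but the environment (before a nasal consonant) is not met → [i].
/t/ — between /i/ and /n/; rule 2 does not apply here → [t].
/n/ (between /t/ and /u/): no rule targets it → [n].
/u/ (between /n/ and /t/) fails the environment for rule 3, so it stays [u].
/t/ meets the environment for rule 2 (word-finally) → [ʔ].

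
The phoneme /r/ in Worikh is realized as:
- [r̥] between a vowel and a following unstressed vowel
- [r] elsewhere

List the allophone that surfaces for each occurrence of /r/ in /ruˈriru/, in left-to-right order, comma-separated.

Occurrence 1 (position 1): no conditioning environment matches → elsewhere allophone [r].
Occurrence 2 (position 3): no conditioning environment matches → elsewhere allophone [r].
Occurrence 3 (position 5): between a vowel and a following unstressed vowel → [r̥].

[r], [r], [r̥]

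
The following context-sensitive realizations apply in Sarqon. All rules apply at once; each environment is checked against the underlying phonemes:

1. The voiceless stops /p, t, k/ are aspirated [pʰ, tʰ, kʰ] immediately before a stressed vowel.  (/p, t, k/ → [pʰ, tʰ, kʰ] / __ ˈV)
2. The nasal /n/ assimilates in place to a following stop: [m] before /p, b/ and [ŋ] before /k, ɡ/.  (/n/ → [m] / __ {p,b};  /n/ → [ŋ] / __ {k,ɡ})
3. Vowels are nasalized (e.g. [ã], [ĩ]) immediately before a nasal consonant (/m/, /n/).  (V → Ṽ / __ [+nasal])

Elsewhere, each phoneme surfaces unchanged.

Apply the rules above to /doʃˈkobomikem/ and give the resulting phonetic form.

/d/ — not in any rule's target class → [d].
/o/ — between /d/ and /ʃ/; rule 3 does not apply here → [o].
/ʃ/ (between /o/ and /k/): no rule targets it → [ʃ].
/k/ meets the environment for rule 1 (immediately before a stressed vowel) → [kʰ].
/o/ — between /k/ and /b/; rule 3 does not apply here → [o].
/b/ (between /o/ and /o/): no rule targets it → [b].
/o/ — between /b/ and /m/, before a nasal consonant — surfaces as [õ] (rule 3).
/m/ stays [m].
/i/ (between /m/ and /k/) is in the target of rule 3 but the environment (before a nasal consonant) is not met → [i].
/k/ (between /i/ and /e/): rule 1 targets it, but not immediately before a stressed vowel → unchanged [k].
Rule 3 applies to /e/ (between /k/ and /m/: before a nasal consonant) → [ẽ].
/m/ (word-final) is unaffected → [m].

[doʃˈkʰobõmikẽm]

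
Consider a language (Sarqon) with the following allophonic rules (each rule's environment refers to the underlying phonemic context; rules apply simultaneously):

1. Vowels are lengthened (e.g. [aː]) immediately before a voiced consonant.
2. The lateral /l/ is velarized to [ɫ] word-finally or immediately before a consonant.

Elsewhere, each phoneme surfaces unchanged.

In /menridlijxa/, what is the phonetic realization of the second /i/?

[iː]

Rule 1 applies to /i/ (between /l/ and /j/: before a voiced consonant) → [iː].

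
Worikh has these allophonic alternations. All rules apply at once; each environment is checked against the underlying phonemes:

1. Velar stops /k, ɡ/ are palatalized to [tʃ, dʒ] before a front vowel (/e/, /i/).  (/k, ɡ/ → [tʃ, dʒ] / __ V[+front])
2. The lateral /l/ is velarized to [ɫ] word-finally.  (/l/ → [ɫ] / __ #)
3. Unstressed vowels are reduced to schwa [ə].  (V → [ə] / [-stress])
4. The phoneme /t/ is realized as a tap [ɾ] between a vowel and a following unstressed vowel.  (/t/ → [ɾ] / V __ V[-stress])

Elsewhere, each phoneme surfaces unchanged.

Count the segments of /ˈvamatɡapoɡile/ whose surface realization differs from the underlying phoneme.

Segments that undergo a rule: /a/ → [ə] (rule 3); /a/ → [ə] (rule 3); /o/ → [ə] (rule 3); /ɡ/ → [dʒ] (rule 1); /i/ → [ə] (rule 3); /e/ → [ə] (rule 3).
All other segments surface unchanged.

6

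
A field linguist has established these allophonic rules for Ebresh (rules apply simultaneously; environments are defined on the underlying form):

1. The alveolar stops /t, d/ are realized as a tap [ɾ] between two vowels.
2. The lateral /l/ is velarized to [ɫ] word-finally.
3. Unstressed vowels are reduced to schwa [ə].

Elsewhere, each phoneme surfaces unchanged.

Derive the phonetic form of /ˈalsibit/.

/a/ (word-initial) is in the target of rule 3 but the environment (in an unstressed syllable) is not met → [a].
/l/ — between /a/ and /s/; rule 2 does not apply here → [l].
/s/ — not in any rule's target class → [s].
/i/ — between /s/ and /b/, in an unstressed syllable — surfaces as [ə] (rule 3).
/b/ (between /i/ and /i/): no rule targets it → [b].
/i/ meets the environment for rule 3 (in an unstressed syllable) → [ə].
/t/ — word-final; rule 1 does not apply here → [t].

[ˈalsəbət]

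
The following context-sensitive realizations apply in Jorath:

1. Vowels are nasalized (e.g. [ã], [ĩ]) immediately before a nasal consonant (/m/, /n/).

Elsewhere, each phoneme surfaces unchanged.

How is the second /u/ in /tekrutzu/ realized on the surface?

[u]

/u/ (word-final) fails the environment for rule 1, so it stays [u].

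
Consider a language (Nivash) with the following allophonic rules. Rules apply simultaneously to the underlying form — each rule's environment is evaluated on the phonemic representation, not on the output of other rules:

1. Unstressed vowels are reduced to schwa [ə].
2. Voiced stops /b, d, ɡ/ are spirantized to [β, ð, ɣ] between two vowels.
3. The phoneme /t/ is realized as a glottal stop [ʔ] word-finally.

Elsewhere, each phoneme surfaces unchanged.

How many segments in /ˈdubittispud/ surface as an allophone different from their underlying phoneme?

4

Segments that undergo a rule: /b/ → [β] (rule 2); /i/ → [ə] (rule 1); /i/ → [ə] (rule 1); /u/ → [ə] (rule 1).
All other segments surface unchanged.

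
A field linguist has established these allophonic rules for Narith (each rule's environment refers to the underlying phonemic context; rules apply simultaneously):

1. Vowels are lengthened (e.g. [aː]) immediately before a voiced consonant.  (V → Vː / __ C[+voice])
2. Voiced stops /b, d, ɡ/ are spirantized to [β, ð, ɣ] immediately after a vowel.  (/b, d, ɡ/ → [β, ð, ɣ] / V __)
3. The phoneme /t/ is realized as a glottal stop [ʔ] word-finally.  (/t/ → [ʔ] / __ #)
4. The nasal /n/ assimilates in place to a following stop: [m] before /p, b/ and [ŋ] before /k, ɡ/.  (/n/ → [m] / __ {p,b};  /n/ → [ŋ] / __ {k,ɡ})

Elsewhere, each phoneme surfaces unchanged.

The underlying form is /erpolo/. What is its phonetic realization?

[eːrpoːlo]

/e/ — word-initial, before a voiced consonant — surfaces as [eː] (rule 1).
/r/ (between /e/ and /p/) is unaffected → [r].
/p/ stays [p].
Rule 1 applies to /o/ (between /p/ and /l/: before a voiced consonant) → [oː].
/l/ (between /o/ and /o/): no rule targets it → [l].
/o/ (word-final): rule 1 targets it, but not before a voiced consonant → unchanged [o].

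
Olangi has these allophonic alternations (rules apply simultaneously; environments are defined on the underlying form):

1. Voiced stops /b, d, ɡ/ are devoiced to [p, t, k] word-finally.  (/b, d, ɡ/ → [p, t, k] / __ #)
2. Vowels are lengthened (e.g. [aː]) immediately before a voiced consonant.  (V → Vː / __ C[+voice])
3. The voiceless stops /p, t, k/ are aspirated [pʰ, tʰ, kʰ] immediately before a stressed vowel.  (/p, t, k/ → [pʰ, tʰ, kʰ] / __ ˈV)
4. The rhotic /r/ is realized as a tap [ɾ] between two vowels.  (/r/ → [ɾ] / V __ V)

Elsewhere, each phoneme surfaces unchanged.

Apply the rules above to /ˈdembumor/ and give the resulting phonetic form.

[ˈdeːmbuːmoːr]

/d/ (word-initial) is in the target of rule 1 but the environment (word-finally) is not met → [d].
/e/ — between /d/ and /m/, before a voiced consonant — surfaces as [eː] (rule 2).
/b/ (between /m/ and /u/) fails the environment for rule 1, so it stays [b].
/u/ (between /b/ and /m/): before a voiced consonant, so rule 2 applies → [uː].
/o/ — between /m/ and /r/, before a voiced consonant — surfaces as [oː] (rule 2).
/r/ (word-final) is in the target of rule 4 but the environment (between two vowels) is not met → [r].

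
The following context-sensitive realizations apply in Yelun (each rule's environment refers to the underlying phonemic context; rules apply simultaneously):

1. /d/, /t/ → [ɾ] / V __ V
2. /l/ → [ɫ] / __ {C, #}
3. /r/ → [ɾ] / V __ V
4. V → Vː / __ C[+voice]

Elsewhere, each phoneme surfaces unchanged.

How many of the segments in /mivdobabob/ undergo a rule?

4

Segments that undergo a rule: /i/ → [iː] (rule 4); /o/ → [oː] (rule 4); /a/ → [aː] (rule 4); /o/ → [oː] (rule 4).
All other segments surface unchanged.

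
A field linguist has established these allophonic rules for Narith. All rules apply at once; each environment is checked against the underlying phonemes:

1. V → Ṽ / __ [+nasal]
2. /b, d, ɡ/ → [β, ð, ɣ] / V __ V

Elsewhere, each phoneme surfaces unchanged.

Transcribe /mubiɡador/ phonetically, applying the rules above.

/u/ (between /m/ and /b/): rule 1 targets it, but not before a nasal consonant → unchanged [u].
/b/ (between /u/ and /i/): between two vowels, so rule 2 applies → [β].
/i/ (between /b/ and /ɡ/) fails the environment for rule 1, so it stays [i].
/ɡ/ (between /i/ and /a/) occurs between two vowels → [ɣ] by rule 2.
/a/ (between /ɡ/ and /d/) fails the environment for rule 1, so it stays [a].
/d/ — between /a/ and /o/, between two vowels — surfaces as [ð] (rule 2).
/o/ — between /d/ and /r/; rule 1 does not apply here → [o].

[muβiɣaðor]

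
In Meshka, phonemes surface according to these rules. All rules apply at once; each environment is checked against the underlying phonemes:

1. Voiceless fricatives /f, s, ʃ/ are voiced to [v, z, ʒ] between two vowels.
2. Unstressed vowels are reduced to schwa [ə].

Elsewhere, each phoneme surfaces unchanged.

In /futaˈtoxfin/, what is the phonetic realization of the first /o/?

[o]

/o/ (between /t/ and /x/): rule 2 targets it, but not in an unstressed syllable → unchanged [o].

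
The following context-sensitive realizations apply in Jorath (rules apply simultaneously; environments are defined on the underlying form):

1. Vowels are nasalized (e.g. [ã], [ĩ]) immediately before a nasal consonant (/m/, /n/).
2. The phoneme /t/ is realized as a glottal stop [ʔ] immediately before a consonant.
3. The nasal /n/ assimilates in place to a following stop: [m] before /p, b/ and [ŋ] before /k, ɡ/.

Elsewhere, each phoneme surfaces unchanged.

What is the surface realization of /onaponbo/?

[õnapõmbo]

/o/ (word-initial) occurs before a nasal consonant → [õ] by rule 1.
/n/ (between /o/ and /a/) fails the environment for rule 3, so it stays [n].
/a/ (between /n/ and /p/): rule 1 targets it, but not before a nasal consonant → unchanged [a].
/p/ (between /a/ and /o/): no rule targets it → [p].
/o/ — between /p/ and /n/, before a nasal consonant — surfaces as [õ] (rule 1).
/n/ (between /o/ and /b/): before a labial or velar stop, so rule 3 applies → [m].
/b/ stays [b].
/o/ (word-final) is in the target of rule 1 but the environment (before a nasal consonant) is not met → [o].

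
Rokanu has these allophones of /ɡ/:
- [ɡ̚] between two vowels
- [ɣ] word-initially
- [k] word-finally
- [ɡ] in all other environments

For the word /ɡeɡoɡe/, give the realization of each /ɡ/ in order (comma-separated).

Occurrence 1 (position 1): word-initially → [ɣ].
Occurrence 2 (position 3): between two vowels → [ɡ̚].
Occurrence 3 (position 5): between two vowels → [ɡ̚].

[ɣ], [ɡ̚], [ɡ̚]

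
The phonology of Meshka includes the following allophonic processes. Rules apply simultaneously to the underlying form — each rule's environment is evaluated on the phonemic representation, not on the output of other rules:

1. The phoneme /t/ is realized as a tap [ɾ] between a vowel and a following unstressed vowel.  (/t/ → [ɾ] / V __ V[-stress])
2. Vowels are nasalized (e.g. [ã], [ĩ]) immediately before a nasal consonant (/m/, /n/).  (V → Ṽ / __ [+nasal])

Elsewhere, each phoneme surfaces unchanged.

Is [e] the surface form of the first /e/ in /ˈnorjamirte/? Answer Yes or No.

/e/ (word-final) is in the target of rule 2 but the environment (before a nasal consonant) is not met → [e].
The actual realization is [e], which matches [e].

Yes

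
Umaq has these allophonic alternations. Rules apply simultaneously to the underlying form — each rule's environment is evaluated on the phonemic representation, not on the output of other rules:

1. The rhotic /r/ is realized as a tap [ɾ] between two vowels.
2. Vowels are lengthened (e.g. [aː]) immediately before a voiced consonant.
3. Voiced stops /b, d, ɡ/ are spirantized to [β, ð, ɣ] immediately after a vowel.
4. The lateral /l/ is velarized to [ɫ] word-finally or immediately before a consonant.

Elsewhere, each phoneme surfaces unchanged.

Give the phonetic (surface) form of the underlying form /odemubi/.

/o/ (word-initial) occurs before a voiced consonant → [oː] by rule 2.
/d/ — between /o/ and /e/, immediately after a vowel — surfaces as [ð] (rule 3).
Rule 2 applies to /e/ (between /d/ and /m/: before a voiced consonant) → [eː].
Rule 2 applies to /u/ (between /m/ and /b/: before a voiced consonant) → [uː].
/b/ — between /u/ and /i/, immediately after a vowel — surfaces as [β] (rule 3).
/i/ (word-final): rule 2 targets it, but not before a voiced consonant → unchanged [i].

[oːðeːmuːβi]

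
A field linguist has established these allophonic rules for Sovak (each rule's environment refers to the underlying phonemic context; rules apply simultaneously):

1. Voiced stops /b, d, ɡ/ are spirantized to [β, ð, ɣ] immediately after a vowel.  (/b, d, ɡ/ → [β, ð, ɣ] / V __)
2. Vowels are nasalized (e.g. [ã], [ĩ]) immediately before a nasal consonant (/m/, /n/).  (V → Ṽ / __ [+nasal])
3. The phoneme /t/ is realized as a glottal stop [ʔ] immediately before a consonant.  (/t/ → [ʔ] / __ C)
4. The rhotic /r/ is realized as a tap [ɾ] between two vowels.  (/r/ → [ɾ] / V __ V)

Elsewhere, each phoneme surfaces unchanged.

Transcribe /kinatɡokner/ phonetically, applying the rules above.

/k/ (word-initial): no rule targets it → [k].
/i/ — between /k/ and /n/, before a nasal consonant — surfaces as [ĩ] (rule 2).
/n/ (between /i/ and /a/): no rule targets it → [n].
/a/ (between /n/ and /t/) fails the environment for rule 2, so it stays [a].
/t/ (between /a/ and /ɡ/): immediately before a consonant, so rule 3 applies → [ʔ].
/ɡ/ (between /t/ and /o/) fails the environment for rule 1, so it stays [ɡ].
/o/ — between /ɡ/ and /k/; rule 2 does not apply here → [o].
/k/ (between /o/ and /n/): no rule targets it → [k].
/n/ stays [n].
/e/ — between /n/ and /r/; rule 2 does not apply here → [e].
/r/ (word-final): rule 4 targets it, but not between two vowels → unchanged [r].

[kĩnaʔɡokner]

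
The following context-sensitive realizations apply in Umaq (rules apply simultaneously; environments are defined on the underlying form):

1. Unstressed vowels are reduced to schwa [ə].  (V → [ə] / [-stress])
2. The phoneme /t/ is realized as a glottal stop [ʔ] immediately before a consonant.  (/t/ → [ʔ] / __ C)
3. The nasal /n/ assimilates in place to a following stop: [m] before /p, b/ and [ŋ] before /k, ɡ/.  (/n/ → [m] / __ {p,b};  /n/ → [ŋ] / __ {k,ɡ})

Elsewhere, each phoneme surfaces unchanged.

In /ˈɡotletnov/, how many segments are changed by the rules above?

Segments that undergo a rule: /t/ → [ʔ] (rule 2); /e/ → [ə] (rule 1); /t/ → [ʔ] (rule 2); /o/ → [ə] (rule 1).
All other segments surface unchanged.

4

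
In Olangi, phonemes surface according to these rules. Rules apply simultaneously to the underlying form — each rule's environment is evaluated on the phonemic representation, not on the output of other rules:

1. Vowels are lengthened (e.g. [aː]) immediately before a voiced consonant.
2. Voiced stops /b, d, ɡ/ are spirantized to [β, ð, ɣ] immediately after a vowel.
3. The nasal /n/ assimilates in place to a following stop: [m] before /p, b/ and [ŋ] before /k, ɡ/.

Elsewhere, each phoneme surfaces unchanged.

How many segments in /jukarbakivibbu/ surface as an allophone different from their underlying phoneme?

4

Segments that undergo a rule: /a/ → [aː] (rule 1); /i/ → [iː] (rule 1); /i/ → [iː] (rule 1); /b/ → [β] (rule 2).
All other segments surface unchanged.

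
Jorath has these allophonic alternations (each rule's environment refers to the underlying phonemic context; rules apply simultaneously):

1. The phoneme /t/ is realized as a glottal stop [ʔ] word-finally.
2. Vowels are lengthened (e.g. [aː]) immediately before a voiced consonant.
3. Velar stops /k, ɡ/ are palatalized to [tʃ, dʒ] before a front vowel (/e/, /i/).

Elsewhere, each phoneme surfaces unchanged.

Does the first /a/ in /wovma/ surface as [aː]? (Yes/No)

No

/a/ (word-final) fails the environment for rule 2, so it stays [a].
The actual realization is [a], not [aː].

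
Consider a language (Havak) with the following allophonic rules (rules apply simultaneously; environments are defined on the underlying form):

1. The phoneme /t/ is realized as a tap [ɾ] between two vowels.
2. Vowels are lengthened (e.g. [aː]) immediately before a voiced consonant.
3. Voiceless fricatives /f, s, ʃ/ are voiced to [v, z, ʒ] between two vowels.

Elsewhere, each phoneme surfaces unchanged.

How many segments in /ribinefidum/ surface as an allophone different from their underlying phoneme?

5

Segments that undergo a rule: /i/ → [iː] (rule 2); /i/ → [iː] (rule 2); /f/ → [v] (rule 3); /i/ → [iː] (rule 2); /u/ → [uː] (rule 2).
All other segments surface unchanged.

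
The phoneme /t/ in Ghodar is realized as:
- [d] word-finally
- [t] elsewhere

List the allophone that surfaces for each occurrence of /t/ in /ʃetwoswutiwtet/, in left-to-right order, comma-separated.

Occurrence 1 (position 3): no conditioning environment matches → elsewhere allophone [t].
Occurrence 2 (position 9): no conditioning environment matches → elsewhere allophone [t].
Occurrence 3 (position 12): no conditioning environment matches → elsewhere allophone [t].
Occurrence 4 (position 14): word-finally → [d].

[t], [t], [t], [d]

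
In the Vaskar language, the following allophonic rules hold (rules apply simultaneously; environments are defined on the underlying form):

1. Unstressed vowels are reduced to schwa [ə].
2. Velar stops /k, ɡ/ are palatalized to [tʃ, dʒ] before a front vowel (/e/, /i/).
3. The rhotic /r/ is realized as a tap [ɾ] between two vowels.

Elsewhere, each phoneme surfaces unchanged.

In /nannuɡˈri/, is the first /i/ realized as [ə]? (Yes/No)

No

/i/ (word-final): rule 1 targets it, but not in an unstressed syllable → unchanged [i].
The actual realization is [i], not [ə].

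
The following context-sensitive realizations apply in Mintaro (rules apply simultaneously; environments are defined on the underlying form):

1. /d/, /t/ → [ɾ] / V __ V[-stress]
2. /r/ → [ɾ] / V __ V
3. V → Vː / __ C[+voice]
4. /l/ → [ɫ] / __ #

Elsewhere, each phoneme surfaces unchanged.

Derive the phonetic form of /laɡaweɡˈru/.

[laːɡaːweːɡˈru]

/l/ — word-initial; rule 4 does not apply here → [l].
/a/ meets the environment for rule 3 (before a voiced consonant) → [aː].
/ɡ/ stays [ɡ].
/a/ (between /ɡ/ and /w/) occurs before a voiced consonant → [aː] by rule 3.
/w/ stays [w].
/e/ — between /w/ and /ɡ/, before a voiced consonant — surfaces as [eː] (rule 3).
/ɡ/ stays [ɡ].
/r/ (between /ɡ/ and /u/) fails the environment for rule 2, so it stays [r].
/u/ (word-final): rule 3 targets it, but not before a voiced consonant → unchanged [u].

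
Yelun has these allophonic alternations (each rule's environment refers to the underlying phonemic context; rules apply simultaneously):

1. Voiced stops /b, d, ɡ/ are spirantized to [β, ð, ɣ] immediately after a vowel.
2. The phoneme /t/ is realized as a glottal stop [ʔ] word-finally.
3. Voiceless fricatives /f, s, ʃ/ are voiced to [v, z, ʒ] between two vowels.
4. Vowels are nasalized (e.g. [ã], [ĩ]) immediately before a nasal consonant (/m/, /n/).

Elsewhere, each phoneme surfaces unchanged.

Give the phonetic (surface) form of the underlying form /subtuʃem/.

[suβtuʒẽm]

/s/ — word-initial; rule 3 does not apply here → [s].
/u/ (between /s/ and /b/) is in the target of rule 4 but the environment (before a nasal consonant) is not met → [u].
Rule 1 applies to /b/ (between /u/ and /t/: immediately after a vowel) → [β].
/t/ (between /b/ and /u/) is in the target of rule 2 but the environment (word-finally) is not met → [t].
/u/ (between /t/ and /ʃ/) is in the target of rule 4 but the environment (before a nasal consonant) is not met → [u].
/ʃ/ (between /u/ and /e/): between two vowels, so rule 3 applies → [ʒ].
/e/ — between /ʃ/ and /m/, before a nasal consonant — surfaces as [ẽ] (rule 4).
/m/ — not in any rule's target class → [m].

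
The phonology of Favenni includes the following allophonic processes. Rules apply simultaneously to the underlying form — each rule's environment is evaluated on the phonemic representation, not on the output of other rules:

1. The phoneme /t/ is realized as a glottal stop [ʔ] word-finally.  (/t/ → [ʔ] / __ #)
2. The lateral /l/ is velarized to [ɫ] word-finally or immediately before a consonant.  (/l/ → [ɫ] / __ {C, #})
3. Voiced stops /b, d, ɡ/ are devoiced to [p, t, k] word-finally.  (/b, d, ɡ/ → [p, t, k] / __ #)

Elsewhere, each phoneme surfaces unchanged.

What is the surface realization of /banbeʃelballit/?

[banbeʃeɫbaɫliʔ]

/b/ (word-initial) is in the target of rule 3 but the environment (word-finally) is not met → [b].
/a/ — not in any rule's target class → [a].
/n/ — not in any rule's target class → [n].
/b/ — between /n/ and /e/; rule 3 does not apply here → [b].
/e/ (between /b/ and /ʃ/): no rule targets it → [e].
/ʃ/ stays [ʃ].
/e/ (between /ʃ/ and /l/): no rule targets it → [e].
/l/ meets the environment for rule 2 (word-finally or immediately before a consonant) → [ɫ].
/b/ (between /l/ and /a/): rule 3 targets it, but not word-finally → unchanged [b].
/a/ (between /b/ and /l/): no rule targets it → [a].
Rule 2 applies to /l/ (between /a/ and /l/: word-finally or immediately before a consonant) → [ɫ].
/l/ (between /l/ and /i/) fails the environment for rule 2, so it stays [l].
/i/ (between /l/ and /t/) is unaffected → [i].
/t/ (word-final) occurs word-finally → [ʔ] by rule 1.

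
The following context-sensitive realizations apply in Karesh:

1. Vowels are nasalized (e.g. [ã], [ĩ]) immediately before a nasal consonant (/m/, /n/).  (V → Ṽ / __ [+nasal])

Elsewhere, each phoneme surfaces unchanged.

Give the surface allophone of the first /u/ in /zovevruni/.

/u/ (between /r/ and /n/): before a nasal consonant, so rule 1 applies → [ũ].

[ũ]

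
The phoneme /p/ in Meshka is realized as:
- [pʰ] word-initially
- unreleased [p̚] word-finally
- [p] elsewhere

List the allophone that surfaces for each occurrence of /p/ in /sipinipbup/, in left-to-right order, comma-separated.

Occurrence 1 (position 3): no conditioning environment matches → elsewhere allophone [p].
Occurrence 2 (position 7): no conditioning environment matches → elsewhere allophone [p].
Occurrence 3 (position 10): word-finally → [p̚].

[p], [p], [p̚]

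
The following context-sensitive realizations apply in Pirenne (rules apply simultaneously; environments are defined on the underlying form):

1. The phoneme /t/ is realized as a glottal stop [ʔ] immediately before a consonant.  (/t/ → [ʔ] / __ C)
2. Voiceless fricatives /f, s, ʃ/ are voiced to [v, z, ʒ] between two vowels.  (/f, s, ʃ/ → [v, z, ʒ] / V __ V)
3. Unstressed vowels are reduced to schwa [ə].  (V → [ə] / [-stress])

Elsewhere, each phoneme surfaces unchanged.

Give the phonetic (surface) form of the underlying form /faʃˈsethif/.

/f/ (word-initial) is in the target of rule 2 but the environment (between two vowels) is not met → [f].
Rule 3 applies to /a/ (between /f/ and /ʃ/: in an unstressed syllable) → [ə].
/ʃ/ (between /a/ and /s/): rule 2 targets it, but not between two vowels → unchanged [ʃ].
/s/ (between /ʃ/ and /e/) fails the environment for rule 2, so it stays [s].
/e/ — between /s/ and /t/; rule 3 does not apply here → [e].
/t/ — between /e/ and /h/, immediately before a consonant — surfaces as [ʔ] (rule 1).
/h/ — not in any rule's target class → [h].
/i/ meets the environment for rule 3 (in an unstressed syllable) → [ə].
/f/ — word-final; rule 2 does not apply here → [f].

[fəʃˈseʔhəf]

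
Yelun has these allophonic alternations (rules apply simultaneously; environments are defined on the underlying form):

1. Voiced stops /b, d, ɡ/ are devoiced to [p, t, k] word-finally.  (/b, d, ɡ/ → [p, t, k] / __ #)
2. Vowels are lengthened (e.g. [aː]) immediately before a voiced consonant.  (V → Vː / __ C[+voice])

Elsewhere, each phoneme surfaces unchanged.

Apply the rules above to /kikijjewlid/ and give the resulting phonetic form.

/k/ stays [k].
/i/ (between /k/ and /k/) fails the environment for rule 2, so it stays [i].
/k/ — not in any rule's target class → [k].
/i/ meets the environment for rule 2 (before a voiced consonant) → [iː].
/j/ stays [j].
/j/ — not in any rule's target class → [j].
/e/ meets the environment for rule 2 (before a voiced consonant) → [eː].
/w/ (between /e/ and /l/): no rule targets it → [w].
/l/ stays [l].
/i/ (between /l/ and /d/) occurs before a voiced consonant → [iː] by rule 2.
Rule 1 applies to /d/ (word-final: word-finally) → [t].

[kikiːjjeːwliːt]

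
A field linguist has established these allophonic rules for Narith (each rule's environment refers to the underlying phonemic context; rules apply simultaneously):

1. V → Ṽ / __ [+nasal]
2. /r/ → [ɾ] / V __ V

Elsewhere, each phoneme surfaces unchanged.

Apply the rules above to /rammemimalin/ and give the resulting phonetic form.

/r/ (word-initial): rule 2 targets it, but not between two vowels → unchanged [r].
/a/ (between /r/ and /m/): before a nasal consonant, so rule 1 applies → [ã].
/m/ stays [m].
/m/ stays [m].
/e/ (between /m/ and /m/): before a nasal consonant, so rule 1 applies → [ẽ].
/m/ (between /e/ and /i/) is unaffected → [m].
/i/ (between /m/ and /m/): before a nasal consonant, so rule 1 applies → [ĩ].
/m/ (between /i/ and /a/) is unaffected → [m].
/a/ (between /m/ and /l/) fails the environment for rule 1, so it stays [a].
/l/ (between /a/ and /i/) is unaffected → [l].
Rule 1 applies to /i/ (between /l/ and /n/: before a nasal consonant) → [ĩ].
/n/ (word-final): no rule targets it → [n].

[rãmmẽmĩmalĩn]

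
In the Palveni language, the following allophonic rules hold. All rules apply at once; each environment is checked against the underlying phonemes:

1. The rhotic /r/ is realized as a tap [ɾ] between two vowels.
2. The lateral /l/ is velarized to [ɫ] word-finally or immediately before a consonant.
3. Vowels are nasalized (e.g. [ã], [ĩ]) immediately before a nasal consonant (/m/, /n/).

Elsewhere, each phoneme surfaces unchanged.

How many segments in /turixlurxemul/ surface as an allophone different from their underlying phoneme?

Segments that undergo a rule: /r/ → [ɾ] (rule 1); /e/ → [ẽ] (rule 3); /l/ → [ɫ] (rule 2).
All other segments surface unchanged.

3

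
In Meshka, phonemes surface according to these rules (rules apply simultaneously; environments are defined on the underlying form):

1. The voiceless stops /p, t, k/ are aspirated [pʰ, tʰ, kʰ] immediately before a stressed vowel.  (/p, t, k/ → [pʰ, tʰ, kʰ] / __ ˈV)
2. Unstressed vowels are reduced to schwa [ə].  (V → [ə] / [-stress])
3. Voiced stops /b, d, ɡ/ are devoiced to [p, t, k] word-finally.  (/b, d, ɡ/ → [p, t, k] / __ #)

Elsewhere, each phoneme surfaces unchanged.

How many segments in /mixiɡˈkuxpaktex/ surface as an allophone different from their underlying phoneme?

5

Segments that undergo a rule: /i/ → [ə] (rule 2); /i/ → [ə] (rule 2); /k/ → [kʰ] (rule 1); /a/ → [ə] (rule 2); /e/ → [ə] (rule 2).
All other segments surface unchanged.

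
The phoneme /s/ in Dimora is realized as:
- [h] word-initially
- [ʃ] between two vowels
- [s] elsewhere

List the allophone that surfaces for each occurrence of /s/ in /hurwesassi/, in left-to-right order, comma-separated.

Occurrence 1 (position 6): between two vowels → [ʃ].
Occurrence 2 (position 8): no conditioning environment matches → elsewhere allophone [s].
Occurrence 3 (position 9): no conditioning environment matches → elsewhere allophone [s].

[ʃ], [s], [s]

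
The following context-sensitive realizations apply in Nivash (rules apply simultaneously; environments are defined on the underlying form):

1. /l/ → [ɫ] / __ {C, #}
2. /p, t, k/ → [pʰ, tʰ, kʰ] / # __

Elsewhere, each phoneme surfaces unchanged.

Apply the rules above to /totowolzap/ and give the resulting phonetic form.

[tʰotowoɫzap]

/t/ meets the environment for rule 2 (word-initially) → [tʰ].
/o/ (between /t/ and /t/): no rule targets it → [o].
/t/ (between /o/ and /o/): rule 2 targets it, but not word-initially → unchanged [t].
/o/ stays [o].
/w/ (between /o/ and /o/) is unaffected → [w].
/o/ stays [o].
/l/ — between /o/ and /z/, word-finally or immediately before a consonant — surfaces as [ɫ] (rule 1).
/z/ (between /l/ and /a/): no rule targets it → [z].
/a/ stays [a].
/p/ (word-final) is in the target of rule 2 but the environment (word-initially) is not met → [p].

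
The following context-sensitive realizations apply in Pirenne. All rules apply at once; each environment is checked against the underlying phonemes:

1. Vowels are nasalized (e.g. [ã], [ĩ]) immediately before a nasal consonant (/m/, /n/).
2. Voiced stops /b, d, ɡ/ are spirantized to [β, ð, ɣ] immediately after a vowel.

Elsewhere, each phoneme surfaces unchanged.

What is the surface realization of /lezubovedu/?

/e/ — between /l/ and /z/; rule 1 does not apply here → [e].
/u/ — between /z/ and /b/; rule 1 does not apply here → [u].
/b/ (between /u/ and /o/) occurs immediately after a vowel → [β] by rule 2.
/o/ (between /b/ and /v/): rule 1 targets it, but not before a nasal consonant → unchanged [o].
/e/ (between /v/ and /d/) fails the environment for rule 1, so it stays [e].
Rule 2 applies to /d/ (between /e/ and /u/: immediately after a vowel) → [ð].
/u/ — word-final; rule 1 does not apply here → [u].

[lezuβoveðu]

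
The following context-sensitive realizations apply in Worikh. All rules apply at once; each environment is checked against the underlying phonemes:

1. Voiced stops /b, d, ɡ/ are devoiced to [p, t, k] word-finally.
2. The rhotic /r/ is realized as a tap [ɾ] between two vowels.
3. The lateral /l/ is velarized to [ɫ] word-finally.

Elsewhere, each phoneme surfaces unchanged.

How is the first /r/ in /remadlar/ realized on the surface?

[r]

/r/ (word-initial) is in the target of rule 2 but the environment (between two vowels) is not met → [r].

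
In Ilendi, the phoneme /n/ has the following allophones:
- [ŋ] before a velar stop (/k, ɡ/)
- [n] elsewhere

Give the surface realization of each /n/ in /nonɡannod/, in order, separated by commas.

Occurrence 1 (position 1): no conditioning environment matches → elsewhere allophone [n].
Occurrence 2 (position 3): before a velar stop → [ŋ].
Occurrence 3 (position 6): no conditioning environment matches → elsewhere allophone [n].
Occurrence 4 (position 7): no conditioning environment matches → elsewhere allophone [n].

[n], [ŋ], [n], [n]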